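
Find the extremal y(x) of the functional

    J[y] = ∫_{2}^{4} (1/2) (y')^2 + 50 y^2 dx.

The Lagrangian is L = (1/2) (y')^2 + 50 y^2.
Compute ∂L/∂y = 100y, ∂L/∂y' = y'.
The Euler-Lagrange equation d/dx(∂L/∂y') − ∂L/∂y = 0 reduces to
    y'' − 100 y = 0.
Its general solution is
    y(x) = A e^(10x) + B e^(−10x),
with A, B fixed by the endpoint conditions.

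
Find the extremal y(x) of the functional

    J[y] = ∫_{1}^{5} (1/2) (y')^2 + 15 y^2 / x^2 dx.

The Lagrangian is L = (1/2) (y')^2 + 15 y^2 / x^2.
Compute ∂L/∂y = 30y/x^2, ∂L/∂y' = y'.
The Euler-Lagrange equation d/dx(∂L/∂y') − ∂L/∂y = 0 reduces to
    y'' − 30/x^2 · y = 0  (x > 0).
Its general solution is
    y(x) = A x^6 + B x^(-5),
with A, B fixed by the endpoint conditions.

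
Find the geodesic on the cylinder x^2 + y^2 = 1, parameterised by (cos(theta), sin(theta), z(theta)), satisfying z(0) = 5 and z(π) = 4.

Parameterise the cylinder of radius R = 1 as
    r(θ) = (cos θ, sin θ, z(θ)).
The arc-length element is
    ds = sqrt(1 + (dz/dθ)^2) dθ,
so the Lagrangian is L = sqrt(1 + z'^2).
L depends on z' only, not on z or θ, so ∂L/∂z = 0 and
    ∂L/∂z' = z' / sqrt(1 + z'^2).
The Euler-Lagrange equation gives
    d/dθ( z' / sqrt(1 + z'^2) ) = 0,
so z' is constant. Integrating once:
    z(θ) = a θ + b,
a helix on the cylinder (a straight line when the cylinder is unrolled). The constants a, b are determined by the endpoint conditions.
With endpoint conditions z(0) = 5 and z(π) = 4: from z(0) = b we get b = 5, and a·π + 5 = 4 gives a = -1/π, so
    z(θ) = (-1/π) θ + 5.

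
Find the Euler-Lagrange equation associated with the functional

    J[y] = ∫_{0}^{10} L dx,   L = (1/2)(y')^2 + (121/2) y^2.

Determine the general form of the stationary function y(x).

The Lagrangian is L = (1/2)(y')^2 + (121/2) y^2.
∂L/∂y = 121y.
∂L/∂y' = y'.
The Euler-Lagrange equation d/dx(∂L/∂y') − ∂L/∂y = 0 becomes:
    y'' - 121 y = 0
General solution: y(x) = A e^(11x) + B e^(-11x), where A and B are arbitrary constants fixed by the endpoint conditions.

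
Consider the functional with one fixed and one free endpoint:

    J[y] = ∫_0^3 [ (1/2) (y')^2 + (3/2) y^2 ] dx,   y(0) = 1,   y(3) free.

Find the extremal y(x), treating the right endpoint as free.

The Lagrangian L = (1/2) (y')^2 + (3/2) y^2 gives
    ∂L/∂y = 3 y,   ∂L/∂y' = y'.
Euler-Lagrange: y'' − 3 y = 0.
With k = sqrt(3), the general solution is
    y(x) = A cosh(sqrt(3) x) + B sinh(sqrt(3) x).
Fixed left endpoint y(0) = 1 ⇒ A = 1.
The right endpoint x = 3 is free, so the natural (transversality) condition is ∂L/∂y' |_{x=3} = 0, i.e. y'(3) = 0.
Compute y'(x) = A k sinh(k x) + B k cosh(k x), so
    y'(3) = A k sinh(k·3) + B k cosh(k·3) = 0
    ⇒ B = −A tanh(k·3) = − tanh(sqrt(3)·3).
Therefore the extremal is
    y(x) = cosh(sqrt(3) x) − tanh(sqrt(3)·3) sinh(sqrt(3) x).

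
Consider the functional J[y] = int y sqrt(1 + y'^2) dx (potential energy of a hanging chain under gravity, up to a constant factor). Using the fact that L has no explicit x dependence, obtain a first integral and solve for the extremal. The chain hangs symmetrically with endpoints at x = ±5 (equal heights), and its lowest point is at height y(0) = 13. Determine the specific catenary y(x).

The Lagrangian L(y, y') = y sqrt(1 + y'^2) has no explicit x dependence, so the Beltrami identity applies:
    L − y' ∂L/∂y' = C.
Compute ∂L/∂y' = y · y' / sqrt(1 + y'^2). Then
    L − y' ∂L/∂y'
    = y sqrt(1 + y'^2) − y · y'^2 / sqrt(1 + y'^2)
    = y (1 + y'^2 − y'^2) / sqrt(1 + y'^2)
    = y / sqrt(1 + y'^2) = C.
Squaring gives y^2 = C^2 (1 + y'^2), i.e.
    y'^2 = y^2 / C^2 − 1.
Separating variables,
    dy / sqrt(y^2 − C^2) = dx / C,
and integrating gives arccosh(y / C) = (x − a)/C, so
    y(x) = C cosh((x − a)/C),
the catenary. The constants C and a are fixed by the two endpoint conditions (and, for the hanging-chain problem, the length constraint selects C).
Now fit the given data. The endpoints x = ±5 are symmetric at equal height, so the catenary is even about its minimum: a = 0 and y(x) = C cosh(x/C). The lowest point is y(0) = C cosh(0) = C, and we are told y(0) = 13, so C = 13. Therefore
    y(x) = 13 cosh(x/13),
and at the endpoints
    y(±5) = 13 cosh(5/13).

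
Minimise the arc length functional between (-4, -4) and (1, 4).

Arc-length functional: J[y] = ∫ sqrt(1 + (y')^2) dx.
Lagrangian L = sqrt(1 + (y')^2) has no explicit y dependence, so ∂L/∂y = 0 and the Euler-Lagrange equation gives
    d/dx( y' / sqrt(1 + (y')^2) ) = 0  ⇒  y' / sqrt(1 + (y')^2) = const.
Hence y' is constant, so y(x) is affine.
Fitting the endpoints (-4, -4) and (1, 4):
    slope m = (4 − (-4)) / (1 − (-4)) = 8/5,
    intercept c = (-4) − m·(-4) = 12/5.
Extremal: y(x) = (8/5) x + 12/5.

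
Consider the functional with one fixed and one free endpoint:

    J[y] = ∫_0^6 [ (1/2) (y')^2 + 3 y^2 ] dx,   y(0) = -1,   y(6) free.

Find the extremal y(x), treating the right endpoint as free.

The Lagrangian L = (1/2) (y')^2 + 3 y^2 gives
    ∂L/∂y = 6 y,   ∂L/∂y' = y'.
Euler-Lagrange: y'' − 6 y = 0.
With k = sqrt(6), the general solution is
    y(x) = A cosh(sqrt(6) x) + B sinh(sqrt(6) x).
Fixed left endpoint y(0) = -1 ⇒ A = -1.
The right endpoint x = 6 is free, so the natural (transversality) condition is ∂L/∂y' |_{x=6} = 0, i.e. y'(6) = 0.
Compute y'(x) = A k sinh(k x) + B k cosh(k x), so
    y'(6) = A k sinh(k·6) + B k cosh(k·6) = 0
    ⇒ B = −A tanh(k·6) = tanh(sqrt(6)·6).
Therefore the extremal is
    y(x) = −cosh(sqrt(6) x) + tanh(sqrt(6)·6) sinh(sqrt(6) x).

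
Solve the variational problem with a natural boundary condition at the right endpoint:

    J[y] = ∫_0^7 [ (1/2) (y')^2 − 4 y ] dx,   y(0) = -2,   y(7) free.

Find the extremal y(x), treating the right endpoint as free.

The Lagrangian L = (1/2) (y')^2 − 4 y gives
    ∂L/∂y = −4,   ∂L/∂y' = y'.
Euler-Lagrange: d/dx(y') − (−4) = 0, i.e. y'' + 4 = 0, so
    y(x) = −(4/2) x^2 + C1 x + C2.
Fixed left endpoint y(0) = -2 ⇒ C2 = -2.
The right endpoint x = 7 is free, so the natural (transversality) condition is ∂L/∂y' |_{x=7} = 0, i.e. y'(7) = 0.
Compute y'(x) = −4 x + C1, so y'(7) = −28 + C1 = 0 ⇒ C1 = 28.
Therefore the extremal is
    y(x) = −2 x^2 + 28 x − 2.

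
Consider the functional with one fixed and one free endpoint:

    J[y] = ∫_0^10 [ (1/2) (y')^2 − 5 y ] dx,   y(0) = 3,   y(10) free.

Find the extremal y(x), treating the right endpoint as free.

The Lagrangian L = (1/2) (y')^2 − 5 y gives
    ∂L/∂y = −5,   ∂L/∂y' = y'.
Euler-Lagrange: d/dx(y') − (−5) = 0, i.e. y'' + 5 = 0, so
    y(x) = −(5/2) x^2 + C1 x + C2.
Fixed left endpoint y(0) = 3 ⇒ C2 = 3.
The right endpoint x = 10 is free, so the natural (transversality) condition is ∂L/∂y' |_{x=10} = 0, i.e. y'(10) = 0.
Compute y'(x) = −5 x + C1, so y'(10) = −50 + C1 = 0 ⇒ C1 = 50.
Therefore the extremal is
    y(x) = −(5/2) x^2 + 50 x + 3.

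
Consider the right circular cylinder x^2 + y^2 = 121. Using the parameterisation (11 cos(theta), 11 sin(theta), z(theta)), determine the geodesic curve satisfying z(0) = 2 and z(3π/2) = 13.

Parameterise the cylinder of radius R = 11 as
    r(θ) = (11 cos θ, 11 sin θ, z(θ)).
The arc-length element is
    ds = sqrt(121 + (dz/dθ)^2) dθ,
so the Lagrangian is L = sqrt(121 + z'^2).
L depends on z' only, not on z or θ, so ∂L/∂z = 0 and
    ∂L/∂z' = z' / sqrt(121 + z'^2).
The Euler-Lagrange equation gives
    d/dθ( z' / sqrt(121 + z'^2) ) = 0,
so z' is constant. Integrating once:
    z(θ) = a θ + b,
a helix on the cylinder (a straight line when the cylinder is unrolled). The constants a, b are determined by the endpoint conditions.
With endpoint conditions z(0) = 2 and z(3π/2) = 13: from z(0) = b we get b = 2, and a·3π/2 + 2 = 13 gives a = 22/(3π), so
    z(θ) = (22/(3π)) θ + 2.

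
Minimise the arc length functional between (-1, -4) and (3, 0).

Arc-length functional: J[y] = ∫ sqrt(1 + (y')^2) dx.
Lagrangian L = sqrt(1 + (y')^2) has no explicit y dependence, so ∂L/∂y = 0 and the Euler-Lagrange equation gives
    d/dx( y' / sqrt(1 + (y')^2) ) = 0  ⇒  y' / sqrt(1 + (y')^2) = const.
Hence y' is constant, so y(x) is affine.
Fitting the endpoints (-1, -4) and (3, 0):
    slope m = (0 − (-4)) / (3 − (-1)) = 1,
    intercept c = (-4) − m·(-1) = -3.
Extremal: y(x) = x - 3.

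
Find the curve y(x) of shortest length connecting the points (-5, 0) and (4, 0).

Arc-length functional: J[y] = ∫ sqrt(1 + (y')^2) dx.
Lagrangian L = sqrt(1 + (y')^2) has no explicit y dependence, so ∂L/∂y = 0 and the Euler-Lagrange equation gives
    d/dx( y' / sqrt(1 + (y')^2) ) = 0  ⇒  y' / sqrt(1 + (y')^2) = const.
Hence y' is constant, so y(x) is affine.
Fitting the endpoints (-5, 0) and (4, 0):
    slope m = (0 − 0) / (4 − (-5)) = 0,
    intercept c = 0 − m·(-5) = 0.
Extremal: y(x) = 0.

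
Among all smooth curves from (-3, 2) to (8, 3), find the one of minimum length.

Arc-length functional: J[y] = ∫ sqrt(1 + (y')^2) dx.
Lagrangian L = sqrt(1 + (y')^2) has no explicit y dependence, so ∂L/∂y = 0 and the Euler-Lagrange equation gives
    d/dx( y' / sqrt(1 + (y')^2) ) = 0  ⇒  y' / sqrt(1 + (y')^2) = const.
Hence y' is constant, so y(x) is affine.
Fitting the endpoints (-3, 2) and (8, 3):
    slope m = (3 − 2) / (8 − (-3)) = 1/11,
    intercept c = 2 − m·(-3) = 25/11.
Extremal: y(x) = (1/11) x + 25/11.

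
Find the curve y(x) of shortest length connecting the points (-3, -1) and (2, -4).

Arc-length functional: J[y] = ∫ sqrt(1 + (y')^2) dx.
Lagrangian L = sqrt(1 + (y')^2) has no explicit y dependence, so ∂L/∂y = 0 and the Euler-Lagrange equation gives
    d/dx( y' / sqrt(1 + (y')^2) ) = 0  ⇒  y' / sqrt(1 + (y')^2) = const.
Hence y' is constant, so y(x) is affine.
Fitting the endpoints (-3, -1) and (2, -4):
    slope m = ((-4) − (-1)) / (2 − (-3)) = -3/5,
    intercept c = (-1) − m·(-3) = -14/5.
Extremal: y(x) = (-3/5) x - 14/5.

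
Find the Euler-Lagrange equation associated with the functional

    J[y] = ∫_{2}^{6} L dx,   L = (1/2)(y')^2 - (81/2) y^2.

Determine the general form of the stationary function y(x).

The Lagrangian is L = (1/2)(y')^2 - (81/2) y^2.
∂L/∂y = -81y.
∂L/∂y' = y'.
The Euler-Lagrange equation d/dx(∂L/∂y') − ∂L/∂y = 0 becomes:
    y'' + 81 y = 0
General solution: y(x) = A sin(9x) + B cos(9x), where A and B are arbitrary constants fixed by the endpoint conditions.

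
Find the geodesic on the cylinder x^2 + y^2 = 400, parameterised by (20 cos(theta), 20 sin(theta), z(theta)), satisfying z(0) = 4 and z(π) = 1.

Parameterise the cylinder of radius R = 20 as
    r(θ) = (20 cos θ, 20 sin θ, z(θ)).
The arc-length element is
    ds = sqrt(400 + (dz/dθ)^2) dθ,
so the Lagrangian is L = sqrt(400 + z'^2).
L depends on z' only, not on z or θ, so ∂L/∂z = 0 and
    ∂L/∂z' = z' / sqrt(400 + z'^2).
The Euler-Lagrange equation gives
    d/dθ( z' / sqrt(400 + z'^2) ) = 0,
so z' is constant. Integrating once:
    z(θ) = a θ + b,
a helix on the cylinder (a straight line when the cylinder is unrolled). The constants a, b are determined by the endpoint conditions.
With endpoint conditions z(0) = 4 and z(π) = 1: from z(0) = b we get b = 4, and a·π + 4 = 1 gives a = -3/π, so
    z(θ) = (-3/π) θ + 4.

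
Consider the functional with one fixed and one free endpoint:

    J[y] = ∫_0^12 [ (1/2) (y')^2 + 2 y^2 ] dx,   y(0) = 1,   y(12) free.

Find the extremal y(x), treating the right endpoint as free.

The Lagrangian L = (1/2) (y')^2 + 2 y^2 gives
    ∂L/∂y = 4 y,   ∂L/∂y' = y'.
Euler-Lagrange: y'' − 4 y = 0.
With k = 2, the general solution is
    y(x) = A cosh(2 x) + B sinh(2 x).
Fixed left endpoint y(0) = 1 ⇒ A = 1.
The right endpoint x = 12 is free, so the natural (transversality) condition is ∂L/∂y' |_{x=12} = 0, i.e. y'(12) = 0.
Compute y'(x) = A k sinh(k x) + B k cosh(k x), so
    y'(12) = A k sinh(k·12) + B k cosh(k·12) = 0
    ⇒ B = −A tanh(k·12) = − tanh(2·12).
Therefore the extremal is
    y(x) = cosh(2 x) − tanh(2·12) sinh(2 x).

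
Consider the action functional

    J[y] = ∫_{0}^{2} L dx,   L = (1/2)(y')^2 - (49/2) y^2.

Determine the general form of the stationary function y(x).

The Lagrangian is L = (1/2)(y')^2 - (49/2) y^2.
∂L/∂y = -49y.
∂L/∂y' = y'.
The Euler-Lagrange equation d/dx(∂L/∂y') − ∂L/∂y = 0 becomes:
    y'' + 49 y = 0
General solution: y(x) = A sin(7x) + B cos(7x), where A and B are arbitrary constants fixed by the endpoint conditions.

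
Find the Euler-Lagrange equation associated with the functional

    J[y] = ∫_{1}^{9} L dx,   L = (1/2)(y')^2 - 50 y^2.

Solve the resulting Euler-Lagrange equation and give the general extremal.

The Lagrangian is L = (1/2)(y')^2 - 50 y^2.
∂L/∂y = -100y.
∂L/∂y' = y'.
The Euler-Lagrange equation d/dx(∂L/∂y') − ∂L/∂y = 0 becomes:
    y'' + 100 y = 0
General solution: y(x) = A sin(10x) + B cos(10x), where A and B are arbitrary constants fixed by the endpoint conditions.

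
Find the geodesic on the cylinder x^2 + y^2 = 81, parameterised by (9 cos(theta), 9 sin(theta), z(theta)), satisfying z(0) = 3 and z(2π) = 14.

Parameterise the cylinder of radius R = 9 as
    r(θ) = (9 cos θ, 9 sin θ, z(θ)).
The arc-length element is
    ds = sqrt(81 + (dz/dθ)^2) dθ,
so the Lagrangian is L = sqrt(81 + z'^2).
L depends on z' only, not on z or θ, so ∂L/∂z = 0 and
    ∂L/∂z' = z' / sqrt(81 + z'^2).
The Euler-Lagrange equation gives
    d/dθ( z' / sqrt(81 + z'^2) ) = 0,
so z' is constant. Integrating once:
    z(θ) = a θ + b,
a helix on the cylinder (a straight line when the cylinder is unrolled). The constants a, b are determined by the endpoint conditions.
With endpoint conditions z(0) = 3 and z(2π) = 14: from z(0) = b we get b = 3, and a·2π + 3 = 14 gives a = 11/(2π), so
    z(θ) = (11/(2π)) θ + 3.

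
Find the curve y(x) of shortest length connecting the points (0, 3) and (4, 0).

Arc-length functional: J[y] = ∫ sqrt(1 + (y')^2) dx.
Lagrangian L = sqrt(1 + (y')^2) has no explicit y dependence, so ∂L/∂y = 0 and the Euler-Lagrange equation gives
    d/dx( y' / sqrt(1 + (y')^2) ) = 0  ⇒  y' / sqrt(1 + (y')^2) = const.
Hence y' is constant, so y(x) is affine.
Fitting the endpoints (0, 3) and (4, 0):
    slope m = (0 − 3) / (4 − 0) = -3/4,
    intercept c = 3 − m·0 = 3.
Extremal: y(x) = (-3/4) x + 3.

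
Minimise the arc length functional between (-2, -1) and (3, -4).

Arc-length functional: J[y] = ∫ sqrt(1 + (y')^2) dx.
Lagrangian L = sqrt(1 + (y')^2) has no explicit y dependence, so ∂L/∂y = 0 and the Euler-Lagrange equation gives
    d/dx( y' / sqrt(1 + (y')^2) ) = 0  ⇒  y' / sqrt(1 + (y')^2) = const.
Hence y' is constant, so y(x) is affine.
Fitting the endpoints (-2, -1) and (3, -4):
    slope m = ((-4) − (-1)) / (3 − (-2)) = -3/5,
    intercept c = (-1) − m·(-2) = -11/5.
Extremal: y(x) = (-3/5) x - 11/5.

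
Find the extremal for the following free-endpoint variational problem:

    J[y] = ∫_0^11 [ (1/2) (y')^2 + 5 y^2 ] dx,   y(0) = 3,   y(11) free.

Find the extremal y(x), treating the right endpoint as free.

The Lagrangian L = (1/2) (y')^2 + 5 y^2 gives
    ∂L/∂y = 10 y,   ∂L/∂y' = y'.
Euler-Lagrange: y'' − 10 y = 0.
With k = sqrt(10), the general solution is
    y(x) = A cosh(sqrt(10) x) + B sinh(sqrt(10) x).
Fixed left endpoint y(0) = 3 ⇒ A = 3.
The right endpoint x = 11 is free, so the natural (transversality) condition is ∂L/∂y' |_{x=11} = 0, i.e. y'(11) = 0.
Compute y'(x) = A k sinh(k x) + B k cosh(k x), so
    y'(11) = A k sinh(k·11) + B k cosh(k·11) = 0
    ⇒ B = −A tanh(k·11) = − 3 tanh(sqrt(10)·11).
Therefore the extremal is
    y(x) = 3 cosh(sqrt(10) x) − 3 tanh(sqrt(10)·11) sinh(sqrt(10) x).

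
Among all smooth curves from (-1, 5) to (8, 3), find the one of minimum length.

Arc-length functional: J[y] = ∫ sqrt(1 + (y')^2) dx.
Lagrangian L = sqrt(1 + (y')^2) has no explicit y dependence, so ∂L/∂y = 0 and the Euler-Lagrange equation gives
    d/dx( y' / sqrt(1 + (y')^2) ) = 0  ⇒  y' / sqrt(1 + (y')^2) = const.
Hence y' is constant, so y(x) is affine.
Fitting the endpoints (-1, 5) and (8, 3):
    slope m = (3 − 5) / (8 − (-1)) = -2/9,
    intercept c = 5 − m·(-1) = 43/9.
Extremal: y(x) = (-2/9) x + 43/9.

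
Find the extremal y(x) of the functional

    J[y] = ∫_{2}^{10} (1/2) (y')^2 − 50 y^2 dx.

The Lagrangian is L = (1/2) (y')^2 − 50 y^2.
Compute ∂L/∂y = -100y, ∂L/∂y' = y'.
The Euler-Lagrange equation d/dx(∂L/∂y') − ∂L/∂y = 0 reduces to
    y'' + 100 y = 0.
Its general solution is
    y(x) = A sin(10x) + B cos(10x),
with A, B fixed by the endpoint conditions.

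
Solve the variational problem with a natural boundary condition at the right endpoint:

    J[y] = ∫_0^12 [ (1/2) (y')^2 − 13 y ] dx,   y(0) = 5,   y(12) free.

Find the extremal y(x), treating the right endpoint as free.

The Lagrangian L = (1/2) (y')^2 − 13 y gives
    ∂L/∂y = −13,   ∂L/∂y' = y'.
Euler-Lagrange: d/dx(y') − (−13) = 0, i.e. y'' + 13 = 0, so
    y(x) = −(13/2) x^2 + C1 x + C2.
Fixed left endpoint y(0) = 5 ⇒ C2 = 5.
The right endpoint x = 12 is free, so the natural (transversality) condition is ∂L/∂y' |_{x=12} = 0, i.e. y'(12) = 0.
Compute y'(x) = −13 x + C1, so y'(12) = −156 + C1 = 0 ⇒ C1 = 156.
Therefore the extremal is
    y(x) = −(13/2) x^2 + 156 x + 5.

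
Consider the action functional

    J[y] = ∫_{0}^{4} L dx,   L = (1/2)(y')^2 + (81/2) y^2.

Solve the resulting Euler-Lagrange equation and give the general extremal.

The Lagrangian is L = (1/2)(y')^2 + (81/2) y^2.
∂L/∂y = 81y.
∂L/∂y' = y'.
The Euler-Lagrange equation d/dx(∂L/∂y') − ∂L/∂y = 0 becomes:
    y'' - 81 y = 0
General solution: y(x) = A e^(9x) + B e^(-9x), where A and B are arbitrary constants fixed by the endpoint conditions.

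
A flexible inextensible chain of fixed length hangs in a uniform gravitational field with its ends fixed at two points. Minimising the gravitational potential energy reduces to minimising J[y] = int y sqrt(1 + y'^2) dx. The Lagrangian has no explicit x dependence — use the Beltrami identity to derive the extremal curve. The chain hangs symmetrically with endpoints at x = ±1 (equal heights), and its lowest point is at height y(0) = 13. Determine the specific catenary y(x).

The Lagrangian L(y, y') = y sqrt(1 + y'^2) has no explicit x dependence, so the Beltrami identity applies:
    L − y' ∂L/∂y' = C.
Compute ∂L/∂y' = y · y' / sqrt(1 + y'^2). Then
    L − y' ∂L/∂y'
    = y sqrt(1 + y'^2) − y · y'^2 / sqrt(1 + y'^2)
    = y (1 + y'^2 − y'^2) / sqrt(1 + y'^2)
    = y / sqrt(1 + y'^2) = C.
Squaring gives y^2 = C^2 (1 + y'^2), i.e.
    y'^2 = y^2 / C^2 − 1.
Separating variables,
    dy / sqrt(y^2 − C^2) = dx / C,
and integrating gives arccosh(y / C) = (x − a)/C, so
    y(x) = C cosh((x − a)/C),
the catenary. The constants C and a are fixed by the two endpoint conditions (and, for the hanging-chain problem, the length constraint selects C).
Now fit the given data. The endpoints x = ±1 are symmetric at equal height, so the catenary is even about its minimum: a = 0 and y(x) = C cosh(x/C). The lowest point is y(0) = C cosh(0) = C, and we are told y(0) = 13, so C = 13. Therefore
    y(x) = 13 cosh(x/13),
and at the endpoints
    y(±1) = 13 cosh(1/13).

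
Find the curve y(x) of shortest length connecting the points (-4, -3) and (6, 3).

Arc-length functional: J[y] = ∫ sqrt(1 + (y')^2) dx.
Lagrangian L = sqrt(1 + (y')^2) has no explicit y dependence, so ∂L/∂y = 0 and the Euler-Lagrange equation gives
    d/dx( y' / sqrt(1 + (y')^2) ) = 0  ⇒  y' / sqrt(1 + (y')^2) = const.
Hence y' is constant, so y(x) is affine.
Fitting the endpoints (-4, -3) and (6, 3):
    slope m = (3 − (-3)) / (6 − (-4)) = 3/5,
    intercept c = (-3) − m·(-4) = -3/5.
Extremal: y(x) = (3/5) x - 3/5.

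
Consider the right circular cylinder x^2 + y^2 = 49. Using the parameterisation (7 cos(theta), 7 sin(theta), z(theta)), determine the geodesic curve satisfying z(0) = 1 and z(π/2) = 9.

Parameterise the cylinder of radius R = 7 as
    r(θ) = (7 cos θ, 7 sin θ, z(θ)).
The arc-length element is
    ds = sqrt(49 + (dz/dθ)^2) dθ,
so the Lagrangian is L = sqrt(49 + z'^2).
L depends on z' only, not on z or θ, so ∂L/∂z = 0 and
    ∂L/∂z' = z' / sqrt(49 + z'^2).
The Euler-Lagrange equation gives
    d/dθ( z' / sqrt(49 + z'^2) ) = 0,
so z' is constant. Integrating once:
    z(θ) = a θ + b,
a helix on the cylinder (a straight line when the cylinder is unrolled). The constants a, b are determined by the endpoint conditions.
With endpoint conditions z(0) = 1 and z(π/2) = 9: from z(0) = b we get b = 1, and a·π/2 + 1 = 9 gives a = 16/π, so
    z(θ) = (16/π) θ + 1.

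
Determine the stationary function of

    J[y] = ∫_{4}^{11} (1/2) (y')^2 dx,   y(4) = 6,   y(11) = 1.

The Lagrangian is L = (1/2) (y')^2.
Compute ∂L/∂y = 0, ∂L/∂y' = y'.
The Euler-Lagrange equation d/dx(∂L/∂y') − ∂L/∂y = 0 reduces to
    y'' = 0.
Its general solution is
    y(x) = A x + B,
with A, B fixed by the endpoint conditions.
Applying the endpoint conditions y(4) = 6 and y(11) = 1: solve A·4 + B = 6 and A·11 + B = 1. Subtracting gives A(11 − 4) = 1 − 6, so A = -5/7, and B = 6 − A·4 = 62/7. Therefore
    y(x) = (-5/7) x + 62/7.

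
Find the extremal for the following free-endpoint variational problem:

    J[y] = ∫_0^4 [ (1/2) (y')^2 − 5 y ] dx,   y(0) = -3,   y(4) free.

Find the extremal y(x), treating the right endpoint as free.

The Lagrangian L = (1/2) (y')^2 − 5 y gives
    ∂L/∂y = −5,   ∂L/∂y' = y'.
Euler-Lagrange: d/dx(y') − (−5) = 0, i.e. y'' + 5 = 0, so
    y(x) = −(5/2) x^2 + C1 x + C2.
Fixed left endpoint y(0) = -3 ⇒ C2 = -3.
The right endpoint x = 4 is free, so the natural (transversality) condition is ∂L/∂y' |_{x=4} = 0, i.e. y'(4) = 0.
Compute y'(x) = −5 x + C1, so y'(4) = −20 + C1 = 0 ⇒ C1 = 20.
Therefore the extremal is
    y(x) = −(5/2) x^2 + 20 x − 3.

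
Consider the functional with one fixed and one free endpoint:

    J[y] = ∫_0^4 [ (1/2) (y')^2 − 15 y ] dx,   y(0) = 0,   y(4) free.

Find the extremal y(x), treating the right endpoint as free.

The Lagrangian L = (1/2) (y')^2 − 15 y gives
    ∂L/∂y = −15,   ∂L/∂y' = y'.
Euler-Lagrange: d/dx(y') − (−15) = 0, i.e. y'' + 15 = 0, so
    y(x) = −(15/2) x^2 + C1 x + C2.
Fixed left endpoint y(0) = 0 ⇒ C2 = 0.
The right endpoint x = 4 is free, so the natural (transversality) condition is ∂L/∂y' |_{x=4} = 0, i.e. y'(4) = 0.
Compute y'(x) = −15 x + C1, so y'(4) = −60 + C1 = 0 ⇒ C1 = 60.
Therefore the extremal is
    y(x) = −(15/2) x^2 + 60 x.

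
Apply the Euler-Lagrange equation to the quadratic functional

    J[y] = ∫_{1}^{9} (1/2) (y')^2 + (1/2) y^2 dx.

The Lagrangian is L = (1/2) (y')^2 + (1/2) y^2.
Compute ∂L/∂y = y, ∂L/∂y' = y'.
The Euler-Lagrange equation d/dx(∂L/∂y') − ∂L/∂y = 0 reduces to
    y'' − y = 0.
Its general solution is
    y(x) = A e^x + B e^(−x),
with A, B fixed by the endpoint conditions.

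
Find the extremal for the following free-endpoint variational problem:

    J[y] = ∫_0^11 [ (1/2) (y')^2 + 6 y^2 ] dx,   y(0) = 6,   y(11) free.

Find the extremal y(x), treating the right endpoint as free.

The Lagrangian L = (1/2) (y')^2 + 6 y^2 gives
    ∂L/∂y = 12 y,   ∂L/∂y' = y'.
Euler-Lagrange: y'' − 12 y = 0.
With k = sqrt(12), the general solution is
    y(x) = A cosh(sqrt(12) x) + B sinh(sqrt(12) x).
Fixed left endpoint y(0) = 6 ⇒ A = 6.
The right endpoint x = 11 is free, so the natural (transversality) condition is ∂L/∂y' |_{x=11} = 0, i.e. y'(11) = 0.
Compute y'(x) = A k sinh(k x) + B k cosh(k x), so
    y'(11) = A k sinh(k·11) + B k cosh(k·11) = 0
    ⇒ B = −A tanh(k·11) = − 6 tanh(sqrt(12)·11).
Therefore the extremal is
    y(x) = 6 cosh(sqrt(12) x) − 6 tanh(sqrt(12)·11) sinh(sqrt(12) x).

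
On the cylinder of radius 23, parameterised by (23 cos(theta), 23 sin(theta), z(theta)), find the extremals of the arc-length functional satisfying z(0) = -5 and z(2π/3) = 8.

Parameterise the cylinder of radius R = 23 as
    r(θ) = (23 cos θ, 23 sin θ, z(θ)).
The arc-length element is
    ds = sqrt(529 + (dz/dθ)^2) dθ,
so the Lagrangian is L = sqrt(529 + z'^2).
L depends on z' only, not on z or θ, so ∂L/∂z = 0 and
    ∂L/∂z' = z' / sqrt(529 + z'^2).
The Euler-Lagrange equation gives
    d/dθ( z' / sqrt(529 + z'^2) ) = 0,
so z' is constant. Integrating once:
    z(θ) = a θ + b,
a helix on the cylinder (a straight line when the cylinder is unrolled). The constants a, b are determined by the endpoint conditions.
With endpoint conditions z(0) = -5 and z(2π/3) = 8: from z(0) = b we get b = -5, and a·2π/3 + -5 = 8 gives a = 39/(2π), so
    z(θ) = (39/(2π)) θ − 5.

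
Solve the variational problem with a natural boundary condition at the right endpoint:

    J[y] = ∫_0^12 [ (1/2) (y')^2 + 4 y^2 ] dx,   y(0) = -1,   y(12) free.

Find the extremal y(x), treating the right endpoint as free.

The Lagrangian L = (1/2) (y')^2 + 4 y^2 gives
    ∂L/∂y = 8 y,   ∂L/∂y' = y'.
Euler-Lagrange: y'' − 8 y = 0.
With k = sqrt(8), the general solution is
    y(x) = A cosh(sqrt(8) x) + B sinh(sqrt(8) x).
Fixed left endpoint y(0) = -1 ⇒ A = -1.
The right endpoint x = 12 is free, so the natural (transversality) condition is ∂L/∂y' |_{x=12} = 0, i.e. y'(12) = 0.
Compute y'(x) = A k sinh(k x) + B k cosh(k x), so
    y'(12) = A k sinh(k·12) + B k cosh(k·12) = 0
    ⇒ B = −A tanh(k·12) = tanh(sqrt(8)·12).
Therefore the extremal is
    y(x) = −cosh(sqrt(8) x) + tanh(sqrt(8)·12) sinh(sqrt(8) x).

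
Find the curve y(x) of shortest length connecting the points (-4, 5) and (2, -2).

Arc-length functional: J[y] = ∫ sqrt(1 + (y')^2) dx.
Lagrangian L = sqrt(1 + (y')^2) has no explicit y dependence, so ∂L/∂y = 0 and the Euler-Lagrange equation gives
    d/dx( y' / sqrt(1 + (y')^2) ) = 0  ⇒  y' / sqrt(1 + (y')^2) = const.
Hence y' is constant, so y(x) is affine.
Fitting the endpoints (-4, 5) and (2, -2):
    slope m = ((-2) − 5) / (2 − (-4)) = -7/6,
    intercept c = 5 − m·(-4) = 1/3.
Extremal: y(x) = (-7/6) x + 1/3.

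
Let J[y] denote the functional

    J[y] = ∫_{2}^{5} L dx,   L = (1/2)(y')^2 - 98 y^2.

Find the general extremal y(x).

The Lagrangian is L = (1/2)(y')^2 - 98 y^2.
∂L/∂y = -196y.
∂L/∂y' = y'.
The Euler-Lagrange equation d/dx(∂L/∂y') − ∂L/∂y = 0 becomes:
    y'' + 196 y = 0
General solution: y(x) = A sin(14x) + B cos(14x), where A and B are arbitrary constants fixed by the endpoint conditions.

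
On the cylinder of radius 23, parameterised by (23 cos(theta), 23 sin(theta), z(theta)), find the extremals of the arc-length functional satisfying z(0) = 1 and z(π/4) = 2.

Parameterise the cylinder of radius R = 23 as
    r(θ) = (23 cos θ, 23 sin θ, z(θ)).
The arc-length element is
    ds = sqrt(529 + (dz/dθ)^2) dθ,
so the Lagrangian is L = sqrt(529 + z'^2).
L depends on z' only, not on z or θ, so ∂L/∂z = 0 and
    ∂L/∂z' = z' / sqrt(529 + z'^2).
The Euler-Lagrange equation gives
    d/dθ( z' / sqrt(529 + z'^2) ) = 0,
so z' is constant. Integrating once:
    z(θ) = a θ + b,
a helix on the cylinder (a straight line when the cylinder is unrolled). The constants a, b are determined by the endpoint conditions.
With endpoint conditions z(0) = 1 and z(π/4) = 2: from z(0) = b we get b = 1, and a·π/4 + 1 = 2 gives a = 4/π, so
    z(θ) = (4/π) θ + 1.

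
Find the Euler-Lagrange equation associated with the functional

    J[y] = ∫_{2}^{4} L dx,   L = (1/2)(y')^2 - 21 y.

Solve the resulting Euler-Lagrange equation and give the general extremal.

The Lagrangian is L = (1/2)(y')^2 - 21 y.
∂L/∂y = -21.
∂L/∂y' = y'.
The Euler-Lagrange equation d/dx(∂L/∂y') − ∂L/∂y = 0 becomes:
    y'' + 21 = 0
General solution: y(x) = -(21/2) x^2 + A x + B, where A and B are arbitrary constants fixed by the endpoint conditions.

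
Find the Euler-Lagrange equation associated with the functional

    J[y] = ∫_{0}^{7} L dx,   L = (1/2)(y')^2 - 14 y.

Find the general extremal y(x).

The Lagrangian is L = (1/2)(y')^2 - 14 y.
∂L/∂y = -14.
∂L/∂y' = y'.
The Euler-Lagrange equation d/dx(∂L/∂y') − ∂L/∂y = 0 becomes:
    y'' + 14 = 0
General solution: y(x) = -7 x^2 + A x + B, where A and B are arbitrary constants fixed by the endpoint conditions.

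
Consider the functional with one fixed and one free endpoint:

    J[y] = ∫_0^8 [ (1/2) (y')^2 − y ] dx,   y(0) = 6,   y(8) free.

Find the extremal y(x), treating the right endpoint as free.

The Lagrangian L = (1/2) (y')^2 − y gives
    ∂L/∂y = −1,   ∂L/∂y' = y'.
Euler-Lagrange: d/dx(y') − (−1) = 0, i.e. y'' + 1 = 0, so
    y(x) = −(1/2) x^2 + C1 x + C2.
Fixed left endpoint y(0) = 6 ⇒ C2 = 6.
The right endpoint x = 8 is free, so the natural (transversality) condition is ∂L/∂y' |_{x=8} = 0, i.e. y'(8) = 0.
Compute y'(x) = −1 x + C1, so y'(8) = −8 + C1 = 0 ⇒ C1 = 8.
Therefore the extremal is
    y(x) = −x^2/2 + 8 x + 6.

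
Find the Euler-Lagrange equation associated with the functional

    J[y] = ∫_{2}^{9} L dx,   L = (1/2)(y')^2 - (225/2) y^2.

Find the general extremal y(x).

The Lagrangian is L = (1/2)(y')^2 - (225/2) y^2.
∂L/∂y = -225y.
∂L/∂y' = y'.
The Euler-Lagrange equation d/dx(∂L/∂y') − ∂L/∂y = 0 becomes:
    y'' + 225 y = 0
General solution: y(x) = A sin(15x) + B cos(15x), where A and B are arbitrary constants fixed by the endpoint conditions.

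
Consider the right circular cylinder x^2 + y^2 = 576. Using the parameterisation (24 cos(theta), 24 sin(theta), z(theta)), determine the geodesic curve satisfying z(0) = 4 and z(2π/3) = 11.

Parameterise the cylinder of radius R = 24 as
    r(θ) = (24 cos θ, 24 sin θ, z(θ)).
The arc-length element is
    ds = sqrt(576 + (dz/dθ)^2) dθ,
so the Lagrangian is L = sqrt(576 + z'^2).
L depends on z' only, not on z or θ, so ∂L/∂z = 0 and
    ∂L/∂z' = z' / sqrt(576 + z'^2).
The Euler-Lagrange equation gives
    d/dθ( z' / sqrt(576 + z'^2) ) = 0,
so z' is constant. Integrating once:
    z(θ) = a θ + b,
a helix on the cylinder (a straight line when the cylinder is unrolled). The constants a, b are determined by the endpoint conditions.
With endpoint conditions z(0) = 4 and z(2π/3) = 11: from z(0) = b we get b = 4, and a·2π/3 + 4 = 11 gives a = 21/(2π), so
    z(θ) = (21/(2π)) θ + 4.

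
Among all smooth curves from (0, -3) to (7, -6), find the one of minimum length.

Arc-length functional: J[y] = ∫ sqrt(1 + (y')^2) dx.
Lagrangian L = sqrt(1 + (y')^2) has no explicit y dependence, so ∂L/∂y = 0 and the Euler-Lagrange equation gives
    d/dx( y' / sqrt(1 + (y')^2) ) = 0  ⇒  y' / sqrt(1 + (y')^2) = const.
Hence y' is constant, so y(x) is affine.
Fitting the endpoints (0, -3) and (7, -6):
    slope m = ((-6) − (-3)) / (7 − 0) = -3/7,
    intercept c = (-3) − m·0 = -3.
Extremal: y(x) = (-3/7) x - 3.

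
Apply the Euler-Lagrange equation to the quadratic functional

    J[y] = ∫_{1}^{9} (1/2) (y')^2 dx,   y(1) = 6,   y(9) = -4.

The Lagrangian is L = (1/2) (y')^2.
Compute ∂L/∂y = 0, ∂L/∂y' = y'.
The Euler-Lagrange equation d/dx(∂L/∂y') − ∂L/∂y = 0 reduces to
    y'' = 0.
Its general solution is
    y(x) = A x + B,
with A, B fixed by the endpoint conditions.
Applying the endpoint conditions y(1) = 6 and y(9) = -4: solve A·1 + B = 6 and A·9 + B = -4. Subtracting gives A(9 − 1) = -4 − 6, so A = -5/4, and B = 6 − A·1 = 29/4. Therefore
    y(x) = (-5/4) x + 29/4.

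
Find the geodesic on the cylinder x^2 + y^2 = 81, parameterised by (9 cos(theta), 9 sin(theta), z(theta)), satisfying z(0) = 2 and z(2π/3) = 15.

Parameterise the cylinder of radius R = 9 as
    r(θ) = (9 cos θ, 9 sin θ, z(θ)).
The arc-length element is
    ds = sqrt(81 + (dz/dθ)^2) dθ,
so the Lagrangian is L = sqrt(81 + z'^2).
L depends on z' only, not on z or θ, so ∂L/∂z = 0 and
    ∂L/∂z' = z' / sqrt(81 + z'^2).
The Euler-Lagrange equation gives
    d/dθ( z' / sqrt(81 + z'^2) ) = 0,
so z' is constant. Integrating once:
    z(θ) = a θ + b,
a helix on the cylinder (a straight line when the cylinder is unrolled). The constants a, b are determined by the endpoint conditions.
With endpoint conditions z(0) = 2 and z(2π/3) = 15: from z(0) = b we get b = 2, and a·2π/3 + 2 = 15 gives a = 39/(2π), so
    z(θ) = (39/(2π)) θ + 2.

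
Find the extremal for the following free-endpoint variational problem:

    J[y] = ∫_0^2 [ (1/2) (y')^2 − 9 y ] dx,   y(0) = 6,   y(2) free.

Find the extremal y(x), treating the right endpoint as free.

The Lagrangian L = (1/2) (y')^2 − 9 y gives
    ∂L/∂y = −9,   ∂L/∂y' = y'.
Euler-Lagrange: d/dx(y') − (−9) = 0, i.e. y'' + 9 = 0, so
    y(x) = −(9/2) x^2 + C1 x + C2.
Fixed left endpoint y(0) = 6 ⇒ C2 = 6.
The right endpoint x = 2 is free, so the natural (transversality) condition is ∂L/∂y' |_{x=2} = 0, i.e. y'(2) = 0.
Compute y'(x) = −9 x + C1, so y'(2) = −18 + C1 = 0 ⇒ C1 = 18.
Therefore the extremal is
    y(x) = −(9/2) x^2 + 18 x + 6.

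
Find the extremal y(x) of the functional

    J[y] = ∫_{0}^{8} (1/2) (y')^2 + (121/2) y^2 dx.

The Lagrangian is L = (1/2) (y')^2 + (121/2) y^2.
Compute ∂L/∂y = 121y, ∂L/∂y' = y'.
The Euler-Lagrange equation d/dx(∂L/∂y') − ∂L/∂y = 0 reduces to
    y'' − 121 y = 0.
Its general solution is
    y(x) = A e^(11x) + B e^(−11x),
with A, B fixed by the endpoint conditions.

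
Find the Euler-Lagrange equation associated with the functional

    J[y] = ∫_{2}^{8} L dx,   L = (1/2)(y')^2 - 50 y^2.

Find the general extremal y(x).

The Lagrangian is L = (1/2)(y')^2 - 50 y^2.
∂L/∂y = -100y.
∂L/∂y' = y'.
The Euler-Lagrange equation d/dx(∂L/∂y') − ∂L/∂y = 0 becomes:
    y'' + 100 y = 0
General solution: y(x) = A sin(10x) + B cos(10x), where A and B are arbitrary constants fixed by the endpoint conditions.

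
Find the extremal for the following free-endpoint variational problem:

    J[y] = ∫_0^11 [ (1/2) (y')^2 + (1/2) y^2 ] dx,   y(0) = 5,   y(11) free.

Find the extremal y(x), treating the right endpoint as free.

The Lagrangian L = (1/2) (y')^2 + (1/2) y^2 gives
    ∂L/∂y = 1 y,   ∂L/∂y' = y'.
Euler-Lagrange: y'' − y = 0.
With k = 1, the general solution is
    y(x) = A cosh(x) + B sinh(x).
Fixed left endpoint y(0) = 5 ⇒ A = 5.
The right endpoint x = 11 is free, so the natural (transversality) condition is ∂L/∂y' |_{x=11} = 0, i.e. y'(11) = 0.
Compute y'(x) = A k sinh(k x) + B k cosh(k x), so
    y'(11) = A k sinh(k·11) + B k cosh(k·11) = 0
    ⇒ B = −A tanh(k·11) = − 5 tanh(1·11).
Therefore the extremal is
    y(x) = 5 cosh(1 x) − 5 tanh(1·11) sinh(1 x).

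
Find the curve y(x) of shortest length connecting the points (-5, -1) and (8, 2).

Arc-length functional: J[y] = ∫ sqrt(1 + (y')^2) dx.
Lagrangian L = sqrt(1 + (y')^2) has no explicit y dependence, so ∂L/∂y = 0 and the Euler-Lagrange equation gives
    d/dx( y' / sqrt(1 + (y')^2) ) = 0  ⇒  y' / sqrt(1 + (y')^2) = const.
Hence y' is constant, so y(x) is affine.
Fitting the endpoints (-5, -1) and (8, 2):
    slope m = (2 − (-1)) / (8 − (-5)) = 3/13,
    intercept c = (-1) − m·(-5) = 2/13.
Extremal: y(x) = (3/13) x + 2/13.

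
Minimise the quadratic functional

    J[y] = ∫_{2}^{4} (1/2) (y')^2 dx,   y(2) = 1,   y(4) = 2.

The Lagrangian is L = (1/2) (y')^2.
Compute ∂L/∂y = 0, ∂L/∂y' = y'.
The Euler-Lagrange equation d/dx(∂L/∂y') − ∂L/∂y = 0 reduces to
    y'' = 0.
Its general solution is
    y(x) = A x + B,
with A, B fixed by the endpoint conditions.
Applying the endpoint conditions y(2) = 1 and y(4) = 2: solve A·2 + B = 1 and A·4 + B = 2. Subtracting gives A(4 − 2) = 2 − 1, so A = 1/2, and B = 1 − A·2 = 0. Therefore
    y(x) = (1/2) x.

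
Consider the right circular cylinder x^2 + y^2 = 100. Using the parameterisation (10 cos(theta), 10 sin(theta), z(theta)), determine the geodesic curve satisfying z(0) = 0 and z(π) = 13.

Parameterise the cylinder of radius R = 10 as
    r(θ) = (10 cos θ, 10 sin θ, z(θ)).
The arc-length element is
    ds = sqrt(100 + (dz/dθ)^2) dθ,
so the Lagrangian is L = sqrt(100 + z'^2).
L depends on z' only, not on z or θ, so ∂L/∂z = 0 and
    ∂L/∂z' = z' / sqrt(100 + z'^2).
The Euler-Lagrange equation gives
    d/dθ( z' / sqrt(100 + z'^2) ) = 0,
so z' is constant. Integrating once:
    z(θ) = a θ + b,
a helix on the cylinder (a straight line when the cylinder is unrolled). The constants a, b are determined by the endpoint conditions.
With endpoint conditions z(0) = 0 and z(π) = 13: from z(0) = b we get b = 0, and a·π + 0 = 13 gives a = 13/π, so
    z(θ) = (13/π) θ.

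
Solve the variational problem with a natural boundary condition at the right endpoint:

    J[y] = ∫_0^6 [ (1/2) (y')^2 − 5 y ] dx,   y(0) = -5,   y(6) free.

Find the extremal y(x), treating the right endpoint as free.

The Lagrangian L = (1/2) (y')^2 − 5 y gives
    ∂L/∂y = −5,   ∂L/∂y' = y'.
Euler-Lagrange: d/dx(y') − (−5) = 0, i.e. y'' + 5 = 0, so
    y(x) = −(5/2) x^2 + C1 x + C2.
Fixed left endpoint y(0) = -5 ⇒ C2 = -5.
The right endpoint x = 6 is free, so the natural (transversality) condition is ∂L/∂y' |_{x=6} = 0, i.e. y'(6) = 0.
Compute y'(x) = −5 x + C1, so y'(6) = −30 + C1 = 0 ⇒ C1 = 30.
Therefore the extremal is
    y(x) = −(5/2) x^2 + 30 x − 5.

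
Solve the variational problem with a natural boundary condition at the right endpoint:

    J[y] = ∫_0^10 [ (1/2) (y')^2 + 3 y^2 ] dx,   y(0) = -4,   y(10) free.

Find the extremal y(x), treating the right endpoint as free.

The Lagrangian L = (1/2) (y')^2 + 3 y^2 gives
    ∂L/∂y = 6 y,   ∂L/∂y' = y'.
Euler-Lagrange: y'' − 6 y = 0.
With k = sqrt(6), the general solution is
    y(x) = A cosh(sqrt(6) x) + B sinh(sqrt(6) x).
Fixed left endpoint y(0) = -4 ⇒ A = -4.
The right endpoint x = 10 is free, so the natural (transversality) condition is ∂L/∂y' |_{x=10} = 0, i.e. y'(10) = 0.
Compute y'(x) = A k sinh(k x) + B k cosh(k x), so
    y'(10) = A k sinh(k·10) + B k cosh(k·10) = 0
    ⇒ B = −A tanh(k·10) = 4 tanh(sqrt(6)·10).
Therefore the extremal is
    y(x) = −4 cosh(sqrt(6) x) + 4 tanh(sqrt(6)·10) sinh(sqrt(6) x).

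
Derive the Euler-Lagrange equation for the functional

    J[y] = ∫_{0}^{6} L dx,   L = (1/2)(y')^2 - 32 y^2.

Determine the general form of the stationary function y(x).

The Lagrangian is L = (1/2)(y')^2 - 32 y^2.
∂L/∂y = -64y.
∂L/∂y' = y'.
The Euler-Lagrange equation d/dx(∂L/∂y') − ∂L/∂y = 0 becomes:
    y'' + 64 y = 0
General solution: y(x) = A sin(8x) + B cos(8x), where A and B are arbitrary constants fixed by the endpoint conditions.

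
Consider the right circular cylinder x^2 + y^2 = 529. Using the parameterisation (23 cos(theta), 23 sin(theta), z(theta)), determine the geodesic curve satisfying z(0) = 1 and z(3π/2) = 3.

Parameterise the cylinder of radius R = 23 as
    r(θ) = (23 cos θ, 23 sin θ, z(θ)).
The arc-length element is
    ds = sqrt(529 + (dz/dθ)^2) dθ,
so the Lagrangian is L = sqrt(529 + z'^2).
L depends on z' only, not on z or θ, so ∂L/∂z = 0 and
    ∂L/∂z' = z' / sqrt(529 + z'^2).
The Euler-Lagrange equation gives
    d/dθ( z' / sqrt(529 + z'^2) ) = 0,
so z' is constant. Integrating once:
    z(θ) = a θ + b,
a helix on the cylinder (a straight line when the cylinder is unrolled). The constants a, b are determined by the endpoint conditions.
With endpoint conditions z(0) = 1 and z(3π/2) = 3: from z(0) = b we get b = 1, and a·3π/2 + 1 = 3 gives a = 4/(3π), so
    z(θ) = (4/(3π)) θ + 1.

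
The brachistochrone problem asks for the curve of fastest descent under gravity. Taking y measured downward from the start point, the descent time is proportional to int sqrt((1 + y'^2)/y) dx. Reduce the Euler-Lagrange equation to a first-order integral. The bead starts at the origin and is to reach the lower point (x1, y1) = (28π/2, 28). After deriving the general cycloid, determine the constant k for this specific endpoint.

The Lagrangian L = sqrt((1 + y'^2) / y) has no explicit x dependence, so the Beltrami identity applies:
    L − y' ∂L/∂y' = C.
Compute ∂L/∂y' = y' / sqrt(y (1 + y'^2)).
Substitute:
    sqrt((1 + y'^2)/y) − y'·y' / sqrt(y (1 + y'^2))
    = (1 + y'^2) / sqrt(y (1 + y'^2)) − y'^2 / sqrt(y (1 + y'^2))
    = 1 / sqrt(y (1 + y'^2)) = C.
Squaring and rearranging gives the first integral
    y (1 + y'^2) = 1/C^2 =: k   (constant).
Solving this first-order ODE by the substitution
    y = (k/2)(1 − cos θ)
yields the cycloid parameterisation
    x(θ) = (k/2)(θ − sin θ),   y(θ) = (k/2)(1 − cos θ).
The constant k is fixed by the endpoint condition.
Now fit the given lower endpoint (x1, y1) = (28π/2, 28). At the bottom of the first arch (θ = π), the parametric equations give
    y(π) = (k/2)(1 − cos π) = k,
    x(π) = (k/2)(π − sin π) = kπ/2.
Matching y(π) = 28 gives k = 28, consistent with x(π) = 28π/2. Therefore the specific cycloid is
    x(θ) = (28/2)(θ − sin θ),   y(θ) = (28/2)(1 − cos θ).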